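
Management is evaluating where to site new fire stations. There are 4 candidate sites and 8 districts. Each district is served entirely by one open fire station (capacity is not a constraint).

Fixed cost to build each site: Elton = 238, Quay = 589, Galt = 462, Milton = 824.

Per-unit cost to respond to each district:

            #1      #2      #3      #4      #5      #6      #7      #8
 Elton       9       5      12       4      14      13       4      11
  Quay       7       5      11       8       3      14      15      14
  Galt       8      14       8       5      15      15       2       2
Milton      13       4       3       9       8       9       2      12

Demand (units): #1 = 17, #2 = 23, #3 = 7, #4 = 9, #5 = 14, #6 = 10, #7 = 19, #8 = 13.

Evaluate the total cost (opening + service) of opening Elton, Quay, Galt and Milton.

Each district is assigned to its cheapest site among the open ones.
{Elton, Quay, Galt, Milton}: #1→Quay 7·17=119, #2→Milton 4·23=92, #3→Milton 3·7=21, #4→Elton 4·9=36, #5→Quay 3·14=42, #6→Milton 9·10=90, #7→Galt 2·19=38, #8→Galt 2·13=26. Service 464; fixed 2113; total 2577.

Total cost: 2577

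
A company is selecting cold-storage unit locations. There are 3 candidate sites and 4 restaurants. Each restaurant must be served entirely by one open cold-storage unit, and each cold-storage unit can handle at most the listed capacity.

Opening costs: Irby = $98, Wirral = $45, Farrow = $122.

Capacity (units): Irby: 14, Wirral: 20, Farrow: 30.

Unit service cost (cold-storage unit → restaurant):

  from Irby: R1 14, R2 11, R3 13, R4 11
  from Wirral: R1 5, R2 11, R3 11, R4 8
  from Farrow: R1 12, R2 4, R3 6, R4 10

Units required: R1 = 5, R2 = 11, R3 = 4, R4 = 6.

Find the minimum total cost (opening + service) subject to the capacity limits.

Open {Wirral, Farrow}: R1→Wirral 5·5=25, R2→Farrow 4·11=44, R3→Farrow 6·4=24, R4→Wirral 8·6=48.
Loads: Wirral carries 11/20, Farrow carries 15/30. Service 141; fixed 167; total 308.
Next best feasible plan costs 310.

Minimum total cost: 308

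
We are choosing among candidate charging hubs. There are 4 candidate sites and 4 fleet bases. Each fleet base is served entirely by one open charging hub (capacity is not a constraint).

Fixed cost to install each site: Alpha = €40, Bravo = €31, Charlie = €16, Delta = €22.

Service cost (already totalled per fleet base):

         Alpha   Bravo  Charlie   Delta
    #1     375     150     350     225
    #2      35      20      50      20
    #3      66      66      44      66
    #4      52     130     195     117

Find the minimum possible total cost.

For any fixed open set, each fleet base goes to its cheapest open site; total = fixed + service.
{Alpha, Bravo, Charlie}: #1→Bravo 150, #2→Bravo 20, #3→Charlie 44, #4→Alpha 52. Service 266; fixed 87; total 353.
{Alpha, Bravo}: service 288 + fixed 71 = 359
{Alpha, Bravo, Charlie, Delta}: #1→Bravo 150, #2→Bravo 20, #3→Charlie 44, #4→Alpha 52. Service 266; fixed 109; total 375.
{Charlie}: service 639 + fixed 16 = 655
No other subset beats 353.

Minimum total cost: 353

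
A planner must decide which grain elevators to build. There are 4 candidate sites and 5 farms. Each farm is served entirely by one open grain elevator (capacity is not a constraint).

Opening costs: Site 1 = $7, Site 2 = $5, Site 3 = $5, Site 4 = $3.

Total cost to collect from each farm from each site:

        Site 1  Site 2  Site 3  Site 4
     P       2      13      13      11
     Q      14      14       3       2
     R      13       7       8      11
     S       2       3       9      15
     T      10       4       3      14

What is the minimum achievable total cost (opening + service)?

For any fixed open set, each farm goes to its cheapest open site; total = fixed + service.
{Site 1, Site 3}: P→Site 1 2, Q→Site 3 3, R→Site 3 8, S→Site 1 2, T→Site 3 3. Service 18; fixed 12; total 30.
{Site 1, Site 2, Site 4}: service 17 + fixed 15 = 32
{Site 1, Site 3, Site 4}: service 17 + fixed 15 = 32
{Site 1, Site 2, Site 3, Site 4}: P→Site 1 2, Q→Site 4 2, R→Site 2 7, S→Site 1 2, T→Site 3 3. Service 16; fixed 20; total 36.
No other subset beats 30.

Minimum total cost: 30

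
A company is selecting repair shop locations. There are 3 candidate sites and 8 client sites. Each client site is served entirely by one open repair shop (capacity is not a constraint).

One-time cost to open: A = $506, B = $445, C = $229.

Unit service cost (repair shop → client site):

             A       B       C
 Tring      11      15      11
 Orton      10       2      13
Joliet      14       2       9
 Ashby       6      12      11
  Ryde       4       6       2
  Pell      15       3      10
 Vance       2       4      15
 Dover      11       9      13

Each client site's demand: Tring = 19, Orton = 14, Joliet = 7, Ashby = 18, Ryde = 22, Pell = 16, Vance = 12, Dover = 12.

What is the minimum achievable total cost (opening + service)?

For any fixed open set, each client site goes to its cheapest open site; total = fixed + service.
{B}: Tring→B 15·19=285, Orton→B 2·14=28, Joliet→B 2·7=14, Ashby→B 12·18=216, Ryde→B 6·22=132, Pell→B 3·16=48, Vance→B 4·12=48, Dover→B 9·12=108. Service 879; fixed 445; total 1324.
{B, C}: service 697 + fixed 674 = 1371
{C}: service 1192 + fixed 229 = 1421
{A, B, C}: Tring→A 11·19=209, Orton→B 2·14=28, Joliet→B 2·7=14, Ashby→A 6·18=108, Ryde→C 2·22=44, Pell→B 3·16=48, Vance→A 2·12=24, Dover→B 9·12=108. Service 583; fixed 1180; total 1763.
(All 7 nonempty subsets were checked; B only is lowest.)

Minimum total cost: 1324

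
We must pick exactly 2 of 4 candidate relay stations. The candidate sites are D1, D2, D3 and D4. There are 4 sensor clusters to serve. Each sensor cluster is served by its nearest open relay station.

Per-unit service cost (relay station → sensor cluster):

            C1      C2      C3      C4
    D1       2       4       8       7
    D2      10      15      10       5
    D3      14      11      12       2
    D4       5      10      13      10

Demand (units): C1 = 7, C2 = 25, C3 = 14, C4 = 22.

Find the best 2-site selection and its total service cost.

With exactly 2 open, each sensor cluster uses its cheapest among the chosen.
{D1, D3}: C1→D1 2·7=14, C2→D1 4·25=100, C3→D1 8·14=112, C4→D3 2·22=44. Service cost 270.
{D1, D2}: service cost 336
{D1, D4}: service cost 380
Among all 6 size-2 choices, {D1, D3} is lowest.

Choose D1 and D3; total service cost 270.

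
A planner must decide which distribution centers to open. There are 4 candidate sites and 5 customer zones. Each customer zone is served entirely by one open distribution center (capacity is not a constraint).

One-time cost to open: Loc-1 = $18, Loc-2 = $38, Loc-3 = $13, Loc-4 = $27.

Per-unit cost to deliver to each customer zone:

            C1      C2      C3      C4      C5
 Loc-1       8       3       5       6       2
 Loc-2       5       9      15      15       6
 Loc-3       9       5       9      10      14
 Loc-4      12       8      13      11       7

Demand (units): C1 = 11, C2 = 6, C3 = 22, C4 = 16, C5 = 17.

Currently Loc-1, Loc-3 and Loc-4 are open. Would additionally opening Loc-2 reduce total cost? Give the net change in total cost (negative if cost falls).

No — net change +5 (cost rises by 5).

Current service cost with {Loc-1, Loc-3, Loc-4}: 346.
Adding Loc-2: each customer zone re-picks its cheapest; new service cost 313, saving 33.
Extra fixed cost: 38. Net change = 38 − 33 = 5.
(Totals: 404 → 409.)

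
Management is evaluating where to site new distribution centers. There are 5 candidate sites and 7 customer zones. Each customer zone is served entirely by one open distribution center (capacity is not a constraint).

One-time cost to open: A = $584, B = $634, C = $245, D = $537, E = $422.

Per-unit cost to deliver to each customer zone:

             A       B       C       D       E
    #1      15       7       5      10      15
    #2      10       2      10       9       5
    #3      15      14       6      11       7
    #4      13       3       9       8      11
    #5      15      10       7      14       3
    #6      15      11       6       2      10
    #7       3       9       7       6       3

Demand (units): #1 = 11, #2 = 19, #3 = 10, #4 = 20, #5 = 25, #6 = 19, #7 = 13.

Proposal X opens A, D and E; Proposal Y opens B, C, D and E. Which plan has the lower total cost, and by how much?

Proposal X: {A, D, E}: #1→D 10·11=110, #2→E 5·19=95, #3→E 7·10=70, #4→D 8·20=160, #5→E 3·25=75, #6→D 2·19=38, #7→A 3·13=39. Service 587; fixed 1543; total 2130.
Proposal Y: {B, C, D, E}: #1→C 5·11=55, #2→B 2·19=38, #3→C 6·10=60, #4→B 3·20=60, #5→E 3·25=75, #6→D 2·19=38, #7→E 3·13=39. Service 365; fixed 1838; total 2203.
Difference: |2130 − 2203| = 73.

Proposal X is cheaper by 73.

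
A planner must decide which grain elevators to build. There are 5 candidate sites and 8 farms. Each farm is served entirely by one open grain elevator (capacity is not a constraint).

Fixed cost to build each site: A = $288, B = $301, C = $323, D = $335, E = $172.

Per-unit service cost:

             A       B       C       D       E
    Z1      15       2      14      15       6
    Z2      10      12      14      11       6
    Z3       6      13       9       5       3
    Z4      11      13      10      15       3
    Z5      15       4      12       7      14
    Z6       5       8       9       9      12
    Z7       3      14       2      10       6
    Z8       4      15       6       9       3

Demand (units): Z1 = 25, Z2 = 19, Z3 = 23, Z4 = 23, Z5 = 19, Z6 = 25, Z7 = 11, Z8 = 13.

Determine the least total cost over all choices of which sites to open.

For any fixed open set, each farm goes to its cheapest open site; total = fixed + service.
{B, E}: Z1→B 2·25=50, Z2→E 6·19=114, Z3→E 3·23=69, Z4→E 3·23=69, Z5→B 4·19=76, Z6→B 8·25=200, Z7→E 6·11=66, Z8→E 3·13=39. Service 683; fixed 473; total 1156.
{E}: service 1073 + fixed 172 = 1245
{A, E}: Z1→E 6·25=150, Z2→E 6·19=114, Z3→E 3·23=69, Z4→E 3·23=69, Z5→E 14·19=266, Z6→A 5·25=125, Z7→A 3·11=33, Z8→E 3·13=39. Service 865; fixed 460; total 1325.
{A, B, C, D, E}: Z1→B 2·25=50, Z2→E 6·19=114, Z3→E 3·23=69, Z4→E 3·23=69, Z5→B 4·19=76, Z6→A 5·25=125, Z7→C 2·11=22, Z8→E 3·13=39. Service 564; fixed 1419; total 1983.
No other subset beats 1156.

Minimum total cost: 1156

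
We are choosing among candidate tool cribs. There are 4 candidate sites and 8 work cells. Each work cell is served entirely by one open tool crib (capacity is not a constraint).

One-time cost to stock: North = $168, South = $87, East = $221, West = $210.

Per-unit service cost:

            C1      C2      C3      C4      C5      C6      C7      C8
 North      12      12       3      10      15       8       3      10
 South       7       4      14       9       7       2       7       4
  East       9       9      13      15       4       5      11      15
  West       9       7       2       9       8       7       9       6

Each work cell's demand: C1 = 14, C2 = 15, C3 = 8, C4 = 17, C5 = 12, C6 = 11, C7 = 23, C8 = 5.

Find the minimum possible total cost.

Minimum total cost: 785

For any fixed open set, each work cell goes to its cheapest open site; total = fixed + service.
{North, South}: C1→South 7·14=98, C2→South 4·15=60, C3→North 3·8=24, C4→South 9·17=153, C5→South 7·12=84, C6→South 2·11=22, C7→North 3·23=69, C8→South 4·5=20. Service 530; fixed 255; total 785.
{South}: service 710 + fixed 87 = 797
{South, West}: service 614 + fixed 297 = 911
{North, South, East, West}: service 486 + fixed 686 = 1172
No other subset beats 785.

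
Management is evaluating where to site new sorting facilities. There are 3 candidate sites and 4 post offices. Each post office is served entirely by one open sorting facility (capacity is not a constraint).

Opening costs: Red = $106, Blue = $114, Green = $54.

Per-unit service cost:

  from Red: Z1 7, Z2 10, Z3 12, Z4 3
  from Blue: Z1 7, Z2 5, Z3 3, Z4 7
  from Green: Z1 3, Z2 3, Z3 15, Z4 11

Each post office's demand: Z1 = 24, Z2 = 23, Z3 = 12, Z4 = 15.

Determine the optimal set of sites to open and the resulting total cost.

For any fixed open set, each post office goes to its cheapest open site; total = fixed + service.
{Blue, Green}: Z1→Green 3·24=72, Z2→Green 3·23=69, Z3→Blue 3·12=36, Z4→Blue 7·15=105. Service 282; fixed 168; total 450.
{Red, Green}: service 330 + fixed 160 = 490
{Red, Blue, Green}: service 222 + fixed 274 = 496
{Green}: Z1→Green 3·24=72, Z2→Green 3·23=69, Z3→Green 15·12=180, Z4→Green 11·15=165. Service 486; fixed 54; total 540.
No other subset beats 450.

Open Blue and Green; minimum total cost 450.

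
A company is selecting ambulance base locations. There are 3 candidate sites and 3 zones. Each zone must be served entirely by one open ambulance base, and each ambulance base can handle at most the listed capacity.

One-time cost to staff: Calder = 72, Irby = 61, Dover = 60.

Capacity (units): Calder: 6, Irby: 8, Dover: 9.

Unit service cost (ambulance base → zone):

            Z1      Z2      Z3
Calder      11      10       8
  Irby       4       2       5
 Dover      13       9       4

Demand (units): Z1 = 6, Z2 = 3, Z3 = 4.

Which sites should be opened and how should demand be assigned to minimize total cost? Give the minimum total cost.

Minimum total cost: 188

Open {Irby, Dover}: Z1→Irby 4·6=24, Z2→Dover 9·3=27, Z3→Dover 4·4=16.
Loads: Irby carries 6/8, Dover carries 7/9. Service 67; fixed 121; total 188.
Next best feasible plan costs 225.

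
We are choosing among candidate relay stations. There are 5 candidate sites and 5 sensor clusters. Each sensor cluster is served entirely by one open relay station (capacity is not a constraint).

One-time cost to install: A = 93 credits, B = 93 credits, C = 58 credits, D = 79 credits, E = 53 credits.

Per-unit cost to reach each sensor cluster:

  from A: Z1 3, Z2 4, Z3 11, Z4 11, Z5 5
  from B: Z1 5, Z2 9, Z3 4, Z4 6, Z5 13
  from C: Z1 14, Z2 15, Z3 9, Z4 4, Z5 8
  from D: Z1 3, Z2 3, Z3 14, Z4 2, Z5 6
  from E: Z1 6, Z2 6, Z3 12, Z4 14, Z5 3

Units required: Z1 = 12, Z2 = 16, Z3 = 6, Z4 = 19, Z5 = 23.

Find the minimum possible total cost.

For any fixed open set, each sensor cluster goes to its cheapest open site; total = fixed + service.
{D, E}: Z1→D 3·12=36, Z2→D 3·16=48, Z3→E 12·6=72, Z4→D 2·19=38, Z5→E 3·23=69. Service 263; fixed 132; total 395.
{D}: Z1→D 3·12=36, Z2→D 3·16=48, Z3→D 14·6=84, Z4→D 2·19=38, Z5→D 6·23=138. Service 344; fixed 79; total 423.
{C, D, E}: service 245 + fixed 190 = 435
{A, B, C, D, E}: service 215 + fixed 376 = 591
No other subset beats 395.

Minimum total cost: 395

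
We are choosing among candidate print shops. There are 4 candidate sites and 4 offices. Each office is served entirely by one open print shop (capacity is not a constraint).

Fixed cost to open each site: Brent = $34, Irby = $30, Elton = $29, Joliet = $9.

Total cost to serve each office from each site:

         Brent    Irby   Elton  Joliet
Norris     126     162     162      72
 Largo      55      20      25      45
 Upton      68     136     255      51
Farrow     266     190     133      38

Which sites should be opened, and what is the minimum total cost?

For any fixed open set, each office goes to its cheapest open site; total = fixed + service.
{Joliet}: Norris→Joliet 72, Largo→Joliet 45, Upton→Joliet 51, Farrow→Joliet 38. Service 206; fixed 9; total 215.
{Irby, Joliet}: Norris→Joliet 72, Largo→Irby 20, Upton→Joliet 51, Farrow→Joliet 38. Service 181; fixed 39; total 220.
{Elton, Joliet}: Norris→Joliet 72, Largo→Elton 25, Upton→Joliet 51, Farrow→Joliet 38. Service 186; fixed 38; total 224.
{Brent, Irby, Elton, Joliet}: service 181 + fixed 102 = 283
No other subset beats 215.

Open Joliet only; minimum total cost 215.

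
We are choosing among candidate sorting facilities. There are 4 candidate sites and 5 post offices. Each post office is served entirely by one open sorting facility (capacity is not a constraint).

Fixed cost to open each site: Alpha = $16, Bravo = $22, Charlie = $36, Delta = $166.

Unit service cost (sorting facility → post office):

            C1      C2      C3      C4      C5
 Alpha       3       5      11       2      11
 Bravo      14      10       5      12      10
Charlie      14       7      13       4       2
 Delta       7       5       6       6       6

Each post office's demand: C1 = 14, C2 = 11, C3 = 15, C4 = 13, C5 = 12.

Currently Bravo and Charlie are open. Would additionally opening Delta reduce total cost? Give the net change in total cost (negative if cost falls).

Current service cost with {Bravo, Charlie}: 424.
Adding Delta: each post office re-picks its cheapest; new service cost 304, saving 120.
Extra fixed cost: 166. Net change = 166 − 120 = 46.
(Totals: 482 → 528.)

No — net change +46 (cost rises by 46).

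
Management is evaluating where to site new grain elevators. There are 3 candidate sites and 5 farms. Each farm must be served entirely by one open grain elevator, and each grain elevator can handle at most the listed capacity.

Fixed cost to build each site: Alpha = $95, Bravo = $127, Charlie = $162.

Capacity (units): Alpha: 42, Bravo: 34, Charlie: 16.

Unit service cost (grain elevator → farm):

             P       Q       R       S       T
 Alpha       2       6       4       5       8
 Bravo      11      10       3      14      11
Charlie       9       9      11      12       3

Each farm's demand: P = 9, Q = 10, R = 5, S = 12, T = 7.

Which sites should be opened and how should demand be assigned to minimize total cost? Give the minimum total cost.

Minimum total cost: 431

Open {Alpha, Bravo}: P→Alpha 2·9=18, Q→Alpha 6·10=60, R→Bravo 3·5=15, S→Alpha 5·12=60, T→Alpha 8·7=56.
Loads: Alpha carries 38/42, Bravo carries 5/34. Service 209; fixed 222; total 431.
Next best feasible plan costs 436.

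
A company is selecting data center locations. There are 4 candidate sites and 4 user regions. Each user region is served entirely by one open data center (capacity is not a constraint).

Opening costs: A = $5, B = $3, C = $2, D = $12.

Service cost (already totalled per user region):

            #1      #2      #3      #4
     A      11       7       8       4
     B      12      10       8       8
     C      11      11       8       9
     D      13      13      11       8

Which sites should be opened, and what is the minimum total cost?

For any fixed open set, each user region goes to its cheapest open site; total = fixed + service.
{A}: #1→A 11, #2→A 7, #3→A 8, #4→A 4. Service 30; fixed 5; total 35.
{A, C}: service 30 + fixed 7 = 37
{A, B}: service 30 + fixed 8 = 38
{A, B, C, D}: #1→A 11, #2→A 7, #3→A 8, #4→A 4. Service 30; fixed 22; total 52.
(All 15 nonempty subsets were checked; A only is lowest.)

Open A only; minimum total cost 35.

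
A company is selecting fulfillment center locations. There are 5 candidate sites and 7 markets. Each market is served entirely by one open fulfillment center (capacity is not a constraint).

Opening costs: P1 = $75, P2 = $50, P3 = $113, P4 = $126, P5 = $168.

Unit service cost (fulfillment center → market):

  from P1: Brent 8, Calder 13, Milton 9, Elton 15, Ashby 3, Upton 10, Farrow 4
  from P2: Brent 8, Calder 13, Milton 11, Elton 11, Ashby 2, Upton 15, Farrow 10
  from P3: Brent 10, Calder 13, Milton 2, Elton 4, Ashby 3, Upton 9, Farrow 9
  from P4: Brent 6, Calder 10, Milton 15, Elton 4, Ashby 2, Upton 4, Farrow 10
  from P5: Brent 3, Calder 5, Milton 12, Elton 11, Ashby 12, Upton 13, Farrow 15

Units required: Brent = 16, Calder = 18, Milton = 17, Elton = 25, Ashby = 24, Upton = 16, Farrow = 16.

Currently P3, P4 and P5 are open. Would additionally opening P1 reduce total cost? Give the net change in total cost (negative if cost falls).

Yes — net change −5 (cost falls by 5).

Current service cost with {P3, P4, P5}: 528.
Adding P1: each market re-picks its cheapest; new service cost 448, saving 80.
Extra fixed cost: 75. Net change = 75 − 80 = -5.
(Totals: 935 → 930.)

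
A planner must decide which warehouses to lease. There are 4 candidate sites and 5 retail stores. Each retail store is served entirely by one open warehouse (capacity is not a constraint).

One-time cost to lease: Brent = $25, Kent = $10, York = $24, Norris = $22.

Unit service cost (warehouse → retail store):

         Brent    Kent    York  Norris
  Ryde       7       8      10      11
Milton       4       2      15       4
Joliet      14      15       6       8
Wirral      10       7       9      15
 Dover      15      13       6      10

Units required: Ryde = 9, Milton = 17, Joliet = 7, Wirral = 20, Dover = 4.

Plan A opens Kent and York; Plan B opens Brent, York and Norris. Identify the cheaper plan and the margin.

Plan A is cheaper by 102.

Plan A: {Kent, York}: Ryde→Kent 8·9=72, Milton→Kent 2·17=34, Joliet→York 6·7=42, Wirral→Kent 7·20=140, Dover→York 6·4=24. Service 312; fixed 34; total 346.
Plan B: {Brent, York, Norris}: Ryde→Brent 7·9=63, Milton→Brent 4·17=68, Joliet→York 6·7=42, Wirral→York 9·20=180, Dover→York 6·4=24. Service 377; fixed 71; total 448.
Difference: |346 − 448| = 102.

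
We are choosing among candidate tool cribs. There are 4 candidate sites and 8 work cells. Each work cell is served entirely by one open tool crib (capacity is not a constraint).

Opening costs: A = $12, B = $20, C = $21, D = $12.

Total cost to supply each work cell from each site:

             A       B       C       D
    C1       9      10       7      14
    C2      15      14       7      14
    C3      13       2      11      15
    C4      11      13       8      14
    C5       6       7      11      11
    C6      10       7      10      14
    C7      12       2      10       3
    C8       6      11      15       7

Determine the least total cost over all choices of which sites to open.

For any fixed open set, each work cell goes to its cheapest open site; total = fixed + service.
{B}: C1→B 10, C2→B 14, C3→B 2, C4→B 13, C5→B 7, C6→B 7, C7→B 2, C8→B 11. Service 66; fixed 20; total 86.
{A, B}: service 57 + fixed 32 = 89
{B, C}: service 51 + fixed 41 = 92
{A, B, C, D}: C1→C 7, C2→C 7, C3→B 2, C4→C 8, C5→A 6, C6→B 7, C7→B 2, C8→A 6. Service 45; fixed 65; total 110.
No other subset beats 86.

Minimum total cost: 86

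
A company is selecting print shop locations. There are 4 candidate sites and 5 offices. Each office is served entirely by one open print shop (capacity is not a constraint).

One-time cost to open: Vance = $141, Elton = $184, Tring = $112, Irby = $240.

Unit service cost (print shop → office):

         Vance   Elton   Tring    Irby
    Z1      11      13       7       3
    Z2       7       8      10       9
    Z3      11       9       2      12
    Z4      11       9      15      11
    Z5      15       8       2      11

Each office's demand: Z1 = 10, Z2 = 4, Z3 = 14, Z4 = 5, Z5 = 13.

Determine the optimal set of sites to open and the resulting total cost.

For any fixed open set, each office goes to its cheapest open site; total = fixed + service.
{Tring}: Z1→Tring 7·10=70, Z2→Tring 10·4=40, Z3→Tring 2·14=28, Z4→Tring 15·5=75, Z5→Tring 2·13=26. Service 239; fixed 112; total 351.
{Vance, Tring}: service 207 + fixed 253 = 460
{Elton, Tring}: Z1→Tring 7·10=70, Z2→Elton 8·4=32, Z3→Tring 2·14=28, Z4→Elton 9·5=45, Z5→Tring 2·13=26. Service 201; fixed 296; total 497.
{Vance, Elton, Tring, Irby}: Z1→Irby 3·10=30, Z2→Vance 7·4=28, Z3→Tring 2·14=28, Z4→Elton 9·5=45, Z5→Tring 2·13=26. Service 157; fixed 677; total 834.
No other subset beats 351.

Open Tring only; minimum total cost 351.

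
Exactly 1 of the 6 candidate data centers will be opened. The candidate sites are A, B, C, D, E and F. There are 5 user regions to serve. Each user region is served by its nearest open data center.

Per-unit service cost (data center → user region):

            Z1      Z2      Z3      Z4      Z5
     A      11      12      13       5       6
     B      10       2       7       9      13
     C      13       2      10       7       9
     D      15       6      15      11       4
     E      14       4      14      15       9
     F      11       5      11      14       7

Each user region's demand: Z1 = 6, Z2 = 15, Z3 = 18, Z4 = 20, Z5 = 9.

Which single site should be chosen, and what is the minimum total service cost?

Choose C only; total service cost 509.

With exactly 1 open, each user region uses its cheapest among the chosen.
{C}: Z1→C 13·6=78, Z2→C 2·15=30, Z3→C 10·18=180, Z4→C 7·20=140, Z5→C 9·9=81. Service cost 509.
{B}: service cost 513
{A}: service cost 634
Among all 6 size-1 choices, {C} is lowest.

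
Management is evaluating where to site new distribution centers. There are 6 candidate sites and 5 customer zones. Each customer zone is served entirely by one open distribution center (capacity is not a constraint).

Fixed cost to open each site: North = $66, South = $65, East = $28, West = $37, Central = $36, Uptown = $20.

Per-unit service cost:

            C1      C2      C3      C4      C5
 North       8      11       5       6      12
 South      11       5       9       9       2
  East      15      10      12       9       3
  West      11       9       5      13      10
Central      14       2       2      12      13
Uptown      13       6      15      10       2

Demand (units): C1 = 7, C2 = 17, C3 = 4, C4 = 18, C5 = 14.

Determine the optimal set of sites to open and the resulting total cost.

Open North, Central and Uptown; minimum total cost 356.

For any fixed open set, each customer zone goes to its cheapest open site; total = fixed + service.
{North, Central, Uptown}: C1→North 8·7=56, C2→Central 2·17=34, C3→Central 2·4=8, C4→North 6·18=108, C5→Uptown 2·14=28. Service 234; fixed 122; total 356.
{North, East, Central}: C1→North 8·7=56, C2→Central 2·17=34, C3→Central 2·4=8, C4→North 6·18=108, C5→East 3·14=42. Service 248; fixed 130; total 378.
{North, East, Central, Uptown}: service 234 + fixed 150 = 384
{North, South, East, West, Central, Uptown}: service 234 + fixed 252 = 486
No other subset beats 356.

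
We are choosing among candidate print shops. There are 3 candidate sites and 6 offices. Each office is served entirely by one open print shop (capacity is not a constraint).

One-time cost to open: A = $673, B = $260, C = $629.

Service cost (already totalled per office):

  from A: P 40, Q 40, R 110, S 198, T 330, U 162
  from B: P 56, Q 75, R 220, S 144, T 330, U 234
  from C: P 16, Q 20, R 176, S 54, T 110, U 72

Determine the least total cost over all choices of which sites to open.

For any fixed open set, each office goes to its cheapest open site; total = fixed + service.
{C}: P→C 16, Q→C 20, R→C 176, S→C 54, T→C 110, U→C 72. Service 448; fixed 629; total 1077.
{B}: service 1059 + fixed 260 = 1319
{B, C}: P→C 16, Q→C 20, R→C 176, S→C 54, T→C 110, U→C 72. Service 448; fixed 889; total 1337.
{A, B, C}: P→C 16, Q→C 20, R→A 110, S→C 54, T→C 110, U→C 72. Service 382; fixed 1562; total 1944.
No other subset beats 1077.

Minimum total cost: 1077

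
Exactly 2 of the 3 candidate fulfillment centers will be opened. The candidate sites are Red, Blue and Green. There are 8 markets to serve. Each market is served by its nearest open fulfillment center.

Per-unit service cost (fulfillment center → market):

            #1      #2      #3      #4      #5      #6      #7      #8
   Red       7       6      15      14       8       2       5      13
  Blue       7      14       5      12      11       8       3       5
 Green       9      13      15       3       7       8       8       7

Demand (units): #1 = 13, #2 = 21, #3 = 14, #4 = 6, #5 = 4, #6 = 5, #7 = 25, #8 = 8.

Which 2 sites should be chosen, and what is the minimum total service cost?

Choose Red and Blue; total service cost 516.

With exactly 2 open, each market uses its cheapest among the chosen.
{Red, Blue}: #1→Red 7·13=91, #2→Red 6·21=126, #3→Blue 5·14=70, #4→Blue 12·6=72, #5→Red 8·4=32, #6→Red 2·5=10, #7→Blue 3·25=75, #8→Blue 5·8=40. Service cost 516.
{Blue, Green}: service cost 635
{Red, Green}: service cost 664
Among all 3 size-2 choices, {Red, Blue} is lowest.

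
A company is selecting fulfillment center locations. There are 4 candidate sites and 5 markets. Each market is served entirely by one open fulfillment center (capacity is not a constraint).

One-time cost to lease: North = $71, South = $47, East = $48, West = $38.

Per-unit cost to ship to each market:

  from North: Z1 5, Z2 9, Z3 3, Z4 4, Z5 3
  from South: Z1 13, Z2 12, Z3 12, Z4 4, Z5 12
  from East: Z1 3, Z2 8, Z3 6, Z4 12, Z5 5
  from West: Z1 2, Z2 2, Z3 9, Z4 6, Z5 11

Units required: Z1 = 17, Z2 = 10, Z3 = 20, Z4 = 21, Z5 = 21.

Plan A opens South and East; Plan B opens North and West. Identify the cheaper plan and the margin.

Plan B is cheaper by 165.

Plan A: {South, East}: Z1→East 3·17=51, Z2→East 8·10=80, Z3→East 6·20=120, Z4→South 4·21=84, Z5→East 5·21=105. Service 440; fixed 95; total 535.
Plan B: {North, West}: Z1→West 2·17=34, Z2→West 2·10=20, Z3→North 3·20=60, Z4→North 4·21=84, Z5→North 3·21=63. Service 261; fixed 109; total 370.
Difference: |535 − 370| = 165.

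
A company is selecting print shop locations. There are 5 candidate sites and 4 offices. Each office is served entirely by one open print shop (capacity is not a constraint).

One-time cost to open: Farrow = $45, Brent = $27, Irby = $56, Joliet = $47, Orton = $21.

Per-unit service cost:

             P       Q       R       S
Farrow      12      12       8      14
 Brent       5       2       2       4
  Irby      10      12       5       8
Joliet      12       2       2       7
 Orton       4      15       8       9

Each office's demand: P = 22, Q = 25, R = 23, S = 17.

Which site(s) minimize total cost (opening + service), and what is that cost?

Open Brent and Orton; minimum total cost 300.

For any fixed open set, each office goes to its cheapest open site; total = fixed + service.
{Brent, Orton}: P→Orton 4·22=88, Q→Brent 2·25=50, R→Brent 2·23=46, S→Brent 4·17=68. Service 252; fixed 48; total 300.
{Brent}: service 274 + fixed 27 = 301
{Farrow, Brent, Orton}: P→Orton 4·22=88, Q→Brent 2·25=50, R→Brent 2·23=46, S→Brent 4·17=68. Service 252; fixed 93; total 345.
{Farrow, Brent, Irby, Joliet, Orton}: P→Orton 4·22=88, Q→Brent 2·25=50, R→Brent 2·23=46, S→Brent 4·17=68. Service 252; fixed 196; total 448.
No other subset beats 300.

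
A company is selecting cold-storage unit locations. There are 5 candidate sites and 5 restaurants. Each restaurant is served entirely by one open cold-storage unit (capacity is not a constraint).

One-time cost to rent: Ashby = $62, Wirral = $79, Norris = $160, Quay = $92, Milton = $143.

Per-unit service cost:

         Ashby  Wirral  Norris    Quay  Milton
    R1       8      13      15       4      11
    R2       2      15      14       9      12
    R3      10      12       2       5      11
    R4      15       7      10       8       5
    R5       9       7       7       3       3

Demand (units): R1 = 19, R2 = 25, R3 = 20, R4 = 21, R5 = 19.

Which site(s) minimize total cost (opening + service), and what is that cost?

For any fixed open set, each restaurant goes to its cheapest open site; total = fixed + service.
{Ashby, Quay}: R1→Quay 4·19=76, R2→Ashby 2·25=50, R3→Quay 5·20=100, R4→Quay 8·21=168, R5→Quay 3·19=57. Service 451; fixed 154; total 605.
{Ashby, Wirral, Quay}: service 430 + fixed 233 = 663
{Ashby, Quay, Milton}: service 388 + fixed 297 = 685
{Ashby, Wirral, Norris, Quay, Milton}: service 328 + fixed 536 = 864
No other subset beats 605.

Open Ashby and Quay; minimum total cost 605.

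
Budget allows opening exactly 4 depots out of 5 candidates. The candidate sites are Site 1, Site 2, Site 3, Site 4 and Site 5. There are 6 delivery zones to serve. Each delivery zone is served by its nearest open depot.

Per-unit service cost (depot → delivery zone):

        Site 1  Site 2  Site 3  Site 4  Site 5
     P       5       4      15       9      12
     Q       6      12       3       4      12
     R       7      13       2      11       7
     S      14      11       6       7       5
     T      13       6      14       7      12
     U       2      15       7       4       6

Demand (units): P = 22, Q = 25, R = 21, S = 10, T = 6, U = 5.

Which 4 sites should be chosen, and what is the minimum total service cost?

Choose Site 1, Site 2, Site 3 and Site 5; total service cost 301.

With exactly 4 open, each delivery zone uses its cheapest among the chosen.
{Site 1, Site 2, Site 3, Site 5}: P→Site 2 4·22=88, Q→Site 3 3·25=75, R→Site 3 2·21=42, S→Site 5 5·10=50, T→Site 2 6·6=36, U→Site 1 2·5=10. Service cost 301.
{Site 1, Site 2, Site 3, Site 4}: service cost 311
{Site 2, Site 3, Site 4, Site 5}: service cost 311
Among all 5 size-4 choices, {Site 1, Site 2, Site 3, Site 5} is lowest.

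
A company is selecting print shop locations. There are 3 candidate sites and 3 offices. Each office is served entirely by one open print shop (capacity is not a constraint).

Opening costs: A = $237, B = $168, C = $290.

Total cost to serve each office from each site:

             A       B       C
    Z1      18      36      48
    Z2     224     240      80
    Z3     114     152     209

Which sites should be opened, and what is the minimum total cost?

Open A only; minimum total cost 593.

For any fixed open set, each office goes to its cheapest open site; total = fixed + service.
{A}: Z1→A 18, Z2→A 224, Z3→A 114. Service 356; fixed 237; total 593.
{B}: service 428 + fixed 168 = 596
{C}: service 337 + fixed 290 = 627
{A, B, C}: service 212 + fixed 695 = 907
(All 7 nonempty subsets were checked; A only is lowest.)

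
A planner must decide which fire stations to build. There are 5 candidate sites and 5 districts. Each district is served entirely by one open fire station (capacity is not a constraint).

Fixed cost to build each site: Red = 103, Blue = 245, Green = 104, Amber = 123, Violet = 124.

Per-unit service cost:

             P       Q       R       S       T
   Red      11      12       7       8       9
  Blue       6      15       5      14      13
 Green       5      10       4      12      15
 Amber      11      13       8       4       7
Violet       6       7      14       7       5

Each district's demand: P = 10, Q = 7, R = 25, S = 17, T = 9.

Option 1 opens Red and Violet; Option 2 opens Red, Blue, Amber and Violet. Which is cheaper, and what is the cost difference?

Option 1 is cheaper by 267.

Option 1: {Red, Violet}: P→Violet 6·10=60, Q→Violet 7·7=49, R→Red 7·25=175, S→Violet 7·17=119, T→Violet 5·9=45. Service 448; fixed 227; total 675.
Option 2: {Red, Blue, Amber, Violet}: P→Blue 6·10=60, Q→Violet 7·7=49, R→Blue 5·25=125, S→Amber 4·17=68, T→Violet 5·9=45. Service 347; fixed 595; total 942.
Difference: |675 − 942| = 267.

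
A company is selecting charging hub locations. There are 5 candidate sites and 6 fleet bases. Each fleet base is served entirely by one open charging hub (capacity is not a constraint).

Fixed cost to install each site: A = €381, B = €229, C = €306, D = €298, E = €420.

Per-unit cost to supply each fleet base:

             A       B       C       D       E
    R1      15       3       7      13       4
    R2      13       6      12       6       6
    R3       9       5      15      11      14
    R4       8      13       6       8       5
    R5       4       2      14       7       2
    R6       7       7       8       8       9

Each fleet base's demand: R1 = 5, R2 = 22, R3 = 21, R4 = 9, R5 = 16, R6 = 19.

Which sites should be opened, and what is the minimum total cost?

Open B only; minimum total cost 763.

For any fixed open set, each fleet base goes to its cheapest open site; total = fixed + service.
{B}: R1→B 3·5=15, R2→B 6·22=132, R3→B 5·21=105, R4→B 13·9=117, R5→B 2·16=32, R6→B 7·19=133. Service 534; fixed 229; total 763.
{B, C}: R1→B 3·5=15, R2→B 6·22=132, R3→B 5·21=105, R4→C 6·9=54, R5→B 2·16=32, R6→B 7·19=133. Service 471; fixed 535; total 1006.
{B, D}: R1→B 3·5=15, R2→B 6·22=132, R3→B 5·21=105, R4→D 8·9=72, R5→B 2·16=32, R6→B 7·19=133. Service 489; fixed 527; total 1016.
{A, B, C, D, E}: service 462 + fixed 1634 = 2096
No other subset beats 763.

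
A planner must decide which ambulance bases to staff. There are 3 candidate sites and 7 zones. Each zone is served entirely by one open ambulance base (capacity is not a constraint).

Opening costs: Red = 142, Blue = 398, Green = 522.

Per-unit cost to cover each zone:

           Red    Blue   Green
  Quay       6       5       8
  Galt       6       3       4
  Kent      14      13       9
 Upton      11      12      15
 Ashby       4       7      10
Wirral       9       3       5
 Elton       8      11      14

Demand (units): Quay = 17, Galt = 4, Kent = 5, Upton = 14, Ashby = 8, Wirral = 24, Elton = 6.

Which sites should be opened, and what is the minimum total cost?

Open Red only; minimum total cost 788.

For any fixed open set, each zone goes to its cheapest open site; total = fixed + service.
{Red}: Quay→Red 6·17=102, Galt→Red 6·4=24, Kent→Red 14·5=70, Upton→Red 11·14=154, Ashby→Red 4·8=32, Wirral→Red 9·24=216, Elton→Red 8·6=48. Service 646; fixed 142; total 788.
{Blue}: Quay→Blue 5·17=85, Galt→Blue 3·4=12, Kent→Blue 13·5=65, Upton→Blue 12·14=168, Ashby→Blue 7·8=56, Wirral→Blue 3·24=72, Elton→Blue 11·6=66. Service 524; fixed 398; total 922.
{Red, Blue}: Quay→Blue 5·17=85, Galt→Blue 3·4=12, Kent→Blue 13·5=65, Upton→Red 11·14=154, Ashby→Red 4·8=32, Wirral→Blue 3·24=72, Elton→Red 8·6=48. Service 468; fixed 540; total 1008.
{Red, Blue, Green}: service 448 + fixed 1062 = 1510
No other subset beats 788.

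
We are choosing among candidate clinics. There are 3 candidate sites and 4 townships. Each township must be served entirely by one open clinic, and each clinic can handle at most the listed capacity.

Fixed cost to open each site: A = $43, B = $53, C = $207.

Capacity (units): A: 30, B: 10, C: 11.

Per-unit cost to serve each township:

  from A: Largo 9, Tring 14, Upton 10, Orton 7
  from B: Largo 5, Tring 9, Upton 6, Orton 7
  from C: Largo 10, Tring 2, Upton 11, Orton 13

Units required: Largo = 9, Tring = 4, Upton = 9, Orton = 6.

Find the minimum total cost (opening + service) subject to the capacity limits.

Minimum total cost: 312

Open {A}: Largo→A 9·9=81, Tring→A 14·4=56, Upton→A 10·9=90, Orton→A 7·6=42.
Loads: A carries 28/30. Service 269; fixed 43; total 312.
Next best feasible plan costs 329.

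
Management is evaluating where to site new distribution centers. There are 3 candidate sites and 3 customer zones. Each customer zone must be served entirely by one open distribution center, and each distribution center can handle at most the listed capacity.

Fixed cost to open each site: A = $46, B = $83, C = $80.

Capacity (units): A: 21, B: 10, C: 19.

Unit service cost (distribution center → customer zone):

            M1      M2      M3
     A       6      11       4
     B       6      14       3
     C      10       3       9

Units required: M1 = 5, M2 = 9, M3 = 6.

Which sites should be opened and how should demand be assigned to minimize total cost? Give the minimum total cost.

Minimum total cost: 199

Open {A}: M1→A 6·5=30, M2→A 11·9=99, M3→A 4·6=24.
Loads: A carries 20/21. Service 153; fixed 46; total 199.
Next best feasible plan costs 207.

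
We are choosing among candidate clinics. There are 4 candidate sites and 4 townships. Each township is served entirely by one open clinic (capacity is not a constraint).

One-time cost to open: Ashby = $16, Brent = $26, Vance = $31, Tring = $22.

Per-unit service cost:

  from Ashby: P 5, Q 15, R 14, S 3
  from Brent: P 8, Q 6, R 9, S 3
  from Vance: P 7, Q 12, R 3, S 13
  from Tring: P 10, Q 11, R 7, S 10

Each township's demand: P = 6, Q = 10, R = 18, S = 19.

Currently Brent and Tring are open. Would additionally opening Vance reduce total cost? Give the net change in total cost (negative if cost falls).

Current service cost with {Brent, Tring}: 291.
Adding Vance: each township re-picks its cheapest; new service cost 213, saving 78.
Extra fixed cost: 31. Net change = 31 − 78 = -47.
(Totals: 339 → 292.)

Yes — net change −47 (cost falls by 47).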